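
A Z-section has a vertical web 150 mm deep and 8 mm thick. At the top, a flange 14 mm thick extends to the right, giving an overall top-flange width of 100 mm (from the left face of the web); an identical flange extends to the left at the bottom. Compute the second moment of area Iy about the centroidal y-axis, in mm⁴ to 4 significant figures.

Treat the section as a set of non-overlapping primitives; coordinates are from the bounding-box lower-left.
Web: 8 × 150, A = 1 200 mm², x = 96 mm, Ī = 6 400 mm⁴.
Top flange (beyond web): 92 × 14, A = 1 288 mm², x = 146 mm, Ī = 908 469 mm⁴.
Bottom flange (beyond web): 92 × 14, A = 1 288 mm², x = 46 mm, Ī = 908 469 mm⁴.
Centroid: x̄ = ΣA·x / ΣA = 96 mm.
Transfer each piece to the centroidal y-axis using Ī + A·d² with d = x − 96:
  web: d = 0 mm → contributes +6 400 mm⁴
  top flange (beyond web): d = 50 mm → contributes +4 128 469 mm⁴
  bottom flange (beyond web): d = -50 mm → contributes +4 128 469 mm⁴
Total I = 8 263 339 mm⁴.

Iy ≈ 8.263 × 10⁶ mm⁴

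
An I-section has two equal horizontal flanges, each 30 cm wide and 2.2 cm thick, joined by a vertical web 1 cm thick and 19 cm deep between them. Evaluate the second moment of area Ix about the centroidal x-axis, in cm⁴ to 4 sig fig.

Split into non-overlapping primitives; take the origin at the lower-left of the bounding box.
Bottom flange: 30 × 2.2, A = 66 cm², y = 1.1 cm, Ī = 26.62 cm⁴.
Web: 1 × 19, A = 19 cm², y = 11.7 cm, Ī = 571.583 cm⁴.
Top flange: 30 × 2.2, A = 66 cm², y = 22.3 cm, Ī = 26.62 cm⁴.
By symmetry the centroid is at mid-height, ȳ = 11.7 cm.
Transfer each piece to the centroidal x-axis using Ī + A·d² with d = y − 11.7:
  bottom flange: d = -10.6 cm → contributes +7442.38 cm⁴
  web: d = 0 cm → contributes +571.583 cm⁴
  top flange: d = 10.6 cm → contributes +7442.38 cm⁴
Total I = 15456.3 cm⁴.

Ix ≈ 1.546 × 10⁴ cm⁴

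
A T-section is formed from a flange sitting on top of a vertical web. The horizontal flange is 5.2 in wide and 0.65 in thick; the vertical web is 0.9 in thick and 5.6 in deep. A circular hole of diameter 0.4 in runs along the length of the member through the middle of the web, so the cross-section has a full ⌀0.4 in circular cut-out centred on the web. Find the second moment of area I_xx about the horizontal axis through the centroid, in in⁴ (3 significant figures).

I_xx ≈ 32.8 in⁴

Split into non-overlapping primitives; take the origin at the lower-left of the bounding box.
Flange: 5.2 × 0.65, A = 3.38 in², y = 5.925 in, Ī = 0.119 in⁴.
Web: 0.9 × 5.6, A = 5.04 in², y = 2.8 in, Ī = 13.171 in⁴.
Hole (subtracted): ⌀0.4, A = 0.12566 in², y = 2.8 in, Ī = 0.0012566 in⁴.
Centroid: ȳ = ΣA·y / ΣA = 4.0735 in.
Transfer each piece to the horizontal axis through the centroid using Ī + A·d² with d = y − 4.0735:
  flange: d = 1.8515 in → contributes +11.706 in⁴
  web: d = -1.2735 in → contributes +21.345 in⁴
  hole: d = -1.2735 in → contributes −0.20505 in⁴
Total I = 32.846 in⁴.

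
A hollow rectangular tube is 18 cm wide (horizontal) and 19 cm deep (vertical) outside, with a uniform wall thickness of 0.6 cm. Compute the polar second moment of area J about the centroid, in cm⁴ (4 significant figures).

J ≈ 4593 cm⁴

Decompose the section into non-overlapping parts with the origin at the bottom-left of its bounding rectangle.
Outer rectangle: 18 × 19, A = 342 cm², y = 9.5 cm, Ī = 10288.5 cm⁴.
Inner void (subtracted): 16.8 × 17.8, A = 299.04 cm², y = 9.5 cm, Ī = 7895.65 cm⁴.
By symmetry the centroid is at mid-height, ȳ = 9.5 cm.
All pieces are centred on the centroidal x-axis, so I = ΣĪ (holes subtracted) = 2392.85 cm⁴.
Repeating about the centroidal y-axis gives I_y = 2200.58 cm⁴.
Polar second moment: J = I_x + I_y = 4593.43 cm⁴.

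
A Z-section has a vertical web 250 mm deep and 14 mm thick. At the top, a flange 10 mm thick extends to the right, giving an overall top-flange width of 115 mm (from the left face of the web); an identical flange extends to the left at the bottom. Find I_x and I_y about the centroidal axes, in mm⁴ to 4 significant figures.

I_x ≈ 4.733 × 10⁷ mm⁴, I_y ≈ 8.453 × 10⁶ mm⁴

Split into non-overlapping primitives; take the origin at the lower-left of the bounding box.
Web: 14 × 250, A = 3 500 mm², y = 125 mm, Ī = 18 229 167 mm⁴.
Top flange (beyond web): 101 × 10, A = 1 010 mm², y = 245 mm, Ī = 8416.67 mm⁴.
Bottom flange (beyond web): 101 × 10, A = 1 010 mm², y = 5 mm, Ī = 8416.67 mm⁴.
Centroid: ȳ = ΣA·y / ΣA = 125 mm.
Transfer each piece to the centroidal x-axis using Ī + A·d² with d = y − 125:
  web: d = 0 mm → contributes +18 229 167 mm⁴
  top flange (beyond web): d = 120 mm → contributes +14 552 417 mm⁴
  bottom flange (beyond web): d = -120 mm → contributes +14 552 417 mm⁴
Total I = 47 334 000 mm⁴.
For the y-axis: x̄ = 108 mm.
Repeating about the centroidal y-axis gives I_y = 8 452 960 mm⁴.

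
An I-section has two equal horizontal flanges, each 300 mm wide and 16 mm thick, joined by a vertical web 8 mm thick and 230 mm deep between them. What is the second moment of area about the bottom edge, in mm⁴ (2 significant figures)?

Break the section into simple shapes (no overlaps), measuring from the bottom-left corner of the bounding box.
Bottom flange: 300 × 16, A = 4 800 mm², y = 8 mm, Ī = 102 400 mm⁴.
Web: 8 × 230, A = 1 840 mm², y = 131 mm, Ī = 8 111 333 mm⁴.
Top flange: 300 × 16, A = 4 800 mm², y = 254 mm, Ī = 102 400 mm⁴.
Transfer each piece to the bottom edge using Ī + A·d² with d = y − 0:
  bottom flange: d = 8 mm → contributes +409 600 mm⁴
  web: d = 131 mm → contributes +39 687 573 mm⁴
  top flange: d = 254 mm → contributes +309 779 200 mm⁴
Total I = 349 876 373 mm⁴.

I_base ≈ 3.5 × 10⁸ mm⁴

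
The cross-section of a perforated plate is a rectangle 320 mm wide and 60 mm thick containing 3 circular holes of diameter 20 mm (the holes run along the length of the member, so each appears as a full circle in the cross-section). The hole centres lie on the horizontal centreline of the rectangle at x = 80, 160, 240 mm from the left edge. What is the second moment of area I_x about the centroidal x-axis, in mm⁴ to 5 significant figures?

I_x ≈ 5.7364 × 10⁶ mm⁴

Break the section into simple shapes (no overlaps), measuring from the bottom-left corner of the bounding box.
Plate: 320 × 60, A = 19 200 mm², y = 30 mm, Ī = 5 760 000 mm⁴.
Hole 1 (subtracted): ⌀20, A = 314.1593 mm², y = 30 mm, Ī = 7853.982 mm⁴.
Hole 2 (subtracted): ⌀20, A = 314.1593 mm², y = 30 mm, Ī = 7853.982 mm⁴.
Hole 3 (subtracted): ⌀20, A = 314.1593 mm², y = 30 mm, Ī = 7853.982 mm⁴.
By symmetry the centroid is at mid-height, ȳ = 30 mm.
All pieces are centred on the centroidal x-axis, so I = ΣĪ (holes subtracted) = 5 736 438 mm⁴.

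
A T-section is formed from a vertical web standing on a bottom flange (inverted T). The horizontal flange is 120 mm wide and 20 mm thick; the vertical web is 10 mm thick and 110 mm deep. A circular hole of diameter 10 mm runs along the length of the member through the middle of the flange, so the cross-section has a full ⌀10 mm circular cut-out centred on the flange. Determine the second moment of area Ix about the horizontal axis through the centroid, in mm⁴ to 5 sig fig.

Break the section into simple shapes (no overlaps), measuring from the bottom-left corner of the bounding box.
Flange: 120 × 20, A = 2 400 mm², y = 10 mm, Ī = 80 000 mm⁴.
Web: 10 × 110, A = 1 100 mm², y = 75 mm, Ī = 1 109 167 mm⁴.
Hole (subtracted): ⌀10, A = 78.53982 mm², y = 10 mm, Ī = 490.8739 mm⁴.
Centroid: ȳ = ΣA·y / ΣA = 30.89751 mm.
Transfer each piece to the horizontal axis through the centroid using Ī + A·d² with d = y − 30.89751:
  flange: d = -20.89751 mm → contributes +1 128 094 mm⁴
  web: d = 44.10249 mm → contributes +3 248 699 mm⁴
  hole: d = -20.89751 mm → contributes −34789.68 mm⁴
Total I = 4 342 004 mm⁴.

Ix ≈ 4.3420 × 10⁶ mm⁴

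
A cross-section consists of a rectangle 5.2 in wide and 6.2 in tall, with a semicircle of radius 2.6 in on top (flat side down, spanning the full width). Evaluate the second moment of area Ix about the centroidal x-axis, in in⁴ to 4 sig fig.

Decompose the section into non-overlapping parts with the origin at the bottom-left of its bounding rectangle.
Rectangular body: 5.2 × 6.2, A = 32.24 in², y = 3.1 in, Ī = 103.275 in⁴.
Semicircular cap: semicircle r = 2.6, A = 10.6186 in², y = 7.30347 in, Ī = 5.01563 in⁴.
Centroid: ȳ = ΣA·y / ΣA = 4.14145 in.
Transfer each piece to the centroidal x-axis using Ī + A·d² with d = y − 4.14145:
  rectangular body: d = -1.04145 in → contributes +138.243 in⁴
  semicircular cap: d = 3.16203 in → contributes +111.185 in⁴
Total I = 249.428 in⁴.

Ix ≈ 249.4 in⁴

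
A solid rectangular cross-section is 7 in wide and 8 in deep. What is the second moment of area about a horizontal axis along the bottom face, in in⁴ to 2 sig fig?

The section: 7 × 8, A = 56 in², y = 4 in, Ī = 298.7 in⁴.
Transfer it to a horizontal axis along the bottom face using Ī + A·d² with d = y − 0:
  the section: d = 4 in → contributes +1 195 in⁴
Total I = 1 195 in⁴.

I_base ≈ 1200 in⁴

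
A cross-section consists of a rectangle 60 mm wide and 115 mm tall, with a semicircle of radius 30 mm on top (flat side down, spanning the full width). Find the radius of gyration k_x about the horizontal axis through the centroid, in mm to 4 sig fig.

Split into non-overlapping primitives; take the origin at the lower-left of the bounding box.
Rectangular body: 60 × 115, A = 6 900 mm², y = 57.5 mm, Ī = 7 604 375 mm⁴.
Semicircular cap: semicircle r = 30, A = 1413.72 mm², y = 127.732 mm, Ī = 88903.1 mm⁴.
Centroid: ȳ = ΣA·y / ΣA = 69.4428 mm.
Transfer each piece to the horizontal axis through the centroid using Ī + A·d² with d = y − 69.4428:
  rectangular body: d = -11.9428 mm → contributes +8 588 518 mm⁴
  semicircular cap: d = 58.2896 mm → contributes +4 892 263 mm⁴
Total I = 13 480 781 mm⁴.
Radius of gyration: k = √(I/A) = √(13 480 781 / 8313.72) = 40.268 mm.

k_x ≈ 40.27 mm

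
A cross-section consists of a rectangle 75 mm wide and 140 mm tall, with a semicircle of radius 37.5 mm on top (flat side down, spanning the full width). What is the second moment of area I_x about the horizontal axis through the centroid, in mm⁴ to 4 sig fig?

I_x ≈ 3.084 × 10⁷ mm⁴

Split into non-overlapping primitives; take the origin at the lower-left of the bounding box.
Rectangular body: 75 × 140, A = 10 500 mm², y = 70 mm, Ī = 17 150 000 mm⁴.
Semicircular cap: semicircle r = 37.5, A = 2208.93 mm², y = 155.915 mm, Ī = 217 049 mm⁴.
Centroid: ȳ = ΣA·y / ΣA = 84.9329 mm.
Transfer each piece to the horizontal axis through the centroid using Ī + A·d² with d = y − 84.9329:
  rectangular body: d = -14.9329 mm → contributes +19 491 418 mm⁴
  semicircular cap: d = 70.9826 mm → contributes +11 346 810 mm⁴
Total I = 30 838 228 mm⁴.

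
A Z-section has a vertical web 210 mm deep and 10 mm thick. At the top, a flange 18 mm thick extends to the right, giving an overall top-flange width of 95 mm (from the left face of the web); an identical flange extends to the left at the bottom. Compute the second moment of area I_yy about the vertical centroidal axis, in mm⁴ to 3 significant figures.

Split into non-overlapping primitives; take the origin at the lower-left of the bounding box.
Web: 10 × 210, A = 2 100 mm², x = 90 mm, Ī = 17 500 mm⁴.
Top flange (beyond web): 85 × 18, A = 1 530 mm², x = 137.5 mm, Ī = 921 188 mm⁴.
Bottom flange (beyond web): 85 × 18, A = 1 530 mm², x = 42.5 mm, Ī = 921 188 mm⁴.
Centroid: x̄ = ΣA·x / ΣA = 90 mm.
Transfer each piece to the vertical centroidal axis using Ī + A·d² with d = x − 90:
  web: d = 0 mm → contributes +17 500 mm⁴
  top flange (beyond web): d = 47.5 mm → contributes +4 373 250 mm⁴
  bottom flange (beyond web): d = -47.5 mm → contributes +4 373 250 mm⁴
Total I = 8 764 000 mm⁴.

I_yy ≈ 8.76 × 10⁶ mm⁴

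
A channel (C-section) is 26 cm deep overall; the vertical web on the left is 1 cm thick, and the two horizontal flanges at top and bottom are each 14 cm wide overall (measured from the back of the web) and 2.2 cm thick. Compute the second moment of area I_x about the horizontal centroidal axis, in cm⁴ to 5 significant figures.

I_x ≈ 9587.8 cm⁴

Split into non-overlapping primitives; take the origin at the lower-left of the bounding box.
Web: 1 × 26, A = 26 cm², y = 13 cm, Ī = 1464.667 cm⁴.
Top flange (beyond web): 13 × 2.2, A = 28.6 cm², y = 24.9 cm, Ī = 11.53533 cm⁴.
Bottom flange (beyond web): 13 × 2.2, A = 28.6 cm², y = 1.1 cm, Ī = 11.53533 cm⁴.
By symmetry the centroid is at mid-height, ȳ = 13 cm.
Transfer each piece to the horizontal centroidal axis using Ī + A·d² with d = y − 13:
  web: d = 0 cm → contributes +1464.667 cm⁴
  top flange (beyond web): d = 11.9 cm → contributes +4061.581 cm⁴
  bottom flange (beyond web): d = -11.9 cm → contributes +4061.581 cm⁴
Total I = 9587.829 cm⁴.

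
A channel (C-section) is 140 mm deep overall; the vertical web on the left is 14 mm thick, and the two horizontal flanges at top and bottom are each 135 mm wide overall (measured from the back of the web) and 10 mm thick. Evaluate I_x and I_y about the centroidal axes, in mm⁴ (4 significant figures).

I_x ≈ 1.345 × 10⁷ mm⁴, I_y ≈ 7.919 × 10⁶ mm⁴

Treat the section as a set of non-overlapping primitives; coordinates are from the bounding-box lower-left.
Web: 14 × 140, A = 1 960 mm², y = 70 mm, Ī = 3 201 333 mm⁴.
Top flange (beyond web): 121 × 10, A = 1 210 mm², y = 135 mm, Ī = 10083.3 mm⁴.
Bottom flange (beyond web): 121 × 10, A = 1 210 mm², y = 5 mm, Ī = 10083.3 mm⁴.
By symmetry the centroid is at mid-height, ȳ = 70 mm.
Transfer each piece to the centroidal x-axis using Ī + A·d² with d = y − 70:
  web: d = 0 mm → contributes +3 201 333 mm⁴
  top flange (beyond web): d = 65 mm → contributes +5 122 333 mm⁴
  bottom flange (beyond web): d = -65 mm → contributes +5 122 333 mm⁴
Total I = 13 446 000 mm⁴.
For the y-axis: x̄ = 44.2945 mm.
Repeating about the centroidal y-axis gives I_y = 7 918 680 mm⁴.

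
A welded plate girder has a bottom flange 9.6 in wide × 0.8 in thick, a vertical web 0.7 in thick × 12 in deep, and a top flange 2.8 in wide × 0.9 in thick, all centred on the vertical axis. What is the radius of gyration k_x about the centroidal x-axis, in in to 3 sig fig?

k_x ≈ 4.99 in

Decompose the section into non-overlapping parts with the origin at the bottom-left of its bounding rectangle.
Bottom plate: 9.6 × 0.8, A = 7.68 in², y = 0.4 in, Ī = 0.4096 in⁴.
Web plate: 0.7 × 12, A = 8.4 in², y = 6.8 in, Ī = 100.8 in⁴.
Top plate: 2.8 × 0.9, A = 2.52 in², y = 13.25 in, Ī = 0.1701 in⁴.
Centroid: ȳ = ΣA·y / ΣA = 5.0313 in.
Transfer each piece to the centroidal x-axis using Ī + A·d² with d = y − 5.0313:
  bottom plate: d = -4.6313 in → contributes +165.14 in⁴
  web plate: d = 1.7687 in → contributes +127.08 in⁴
  top plate: d = 8.2187 in → contributes +170.39 in⁴
Total I = 462.6 in⁴.
Radius of gyration: k = √(I/A) = √(462.6 / 18.6) = 4.9871 in.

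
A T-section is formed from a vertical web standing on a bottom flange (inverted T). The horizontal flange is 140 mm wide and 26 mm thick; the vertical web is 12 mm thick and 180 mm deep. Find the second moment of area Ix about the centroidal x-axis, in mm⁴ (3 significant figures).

Ix ≈ 2.04 × 10⁷ mm⁴

Treat the section as a set of non-overlapping primitives; coordinates are from the bounding-box lower-left.
Flange: 140 × 26, A = 3 640 mm², y = 13 mm, Ī = 205 053 mm⁴.
Web: 12 × 180, A = 2 160 mm², y = 116 mm, Ī = 5 832 000 mm⁴.
Centroid: ȳ = ΣA·y / ΣA = 51.359 mm.
Transfer each piece to the centroidal x-axis using Ī + A·d² with d = y − 51.359:
  flange: d = -38.359 mm → contributes +5 560 890 mm⁴
  web: d = 64.641 mm → contributes +14 857 577 mm⁴
Total I = 20 418 467 mm⁴.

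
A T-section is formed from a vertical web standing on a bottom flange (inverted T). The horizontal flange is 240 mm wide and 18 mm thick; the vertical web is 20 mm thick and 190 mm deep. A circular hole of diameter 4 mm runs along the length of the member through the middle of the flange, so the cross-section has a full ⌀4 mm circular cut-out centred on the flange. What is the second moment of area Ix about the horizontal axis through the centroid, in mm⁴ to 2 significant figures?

Ix ≈ 3.3 × 10⁷ mm⁴

Treat the section as a set of non-overlapping primitives; coordinates are from the bounding-box lower-left.
Flange: 240 × 18, A = 4 320 mm², y = 9 mm, Ī = 116 640 mm⁴.
Web: 20 × 190, A = 3 800 mm², y = 113 mm, Ī = 11 431 667 mm⁴.
Hole (subtracted): ⌀4, A = 12.57 mm², y = 9 mm, Ī = 12.57 mm⁴.
Centroid: ȳ = ΣA·y / ΣA = 57.75 mm.
Transfer each piece to the horizontal axis through the centroid using Ī + A·d² with d = y − 57.75:
  flange: d = -48.75 mm → contributes +10 381 448 mm⁴
  web: d = 55.25 mm → contributes +23 033 341 mm⁴
  hole: d = -48.75 mm → contributes −29 872 mm⁴
Total I = 33 384 917 mm⁴.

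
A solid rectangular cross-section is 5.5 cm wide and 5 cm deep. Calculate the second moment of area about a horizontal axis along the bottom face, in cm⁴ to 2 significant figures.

I_base ≈ 230 cm⁴

The section: 5.5 × 5, A = 27.5 cm², y = 2.5 cm, Ī = 57.29 cm⁴.
Transfer it to a horizontal axis along the bottom face using Ī + A·d² with d = y − 0:
  the section: d = 2.5 cm → contributes +229.2 cm⁴
Total I = 229.2 cm⁴.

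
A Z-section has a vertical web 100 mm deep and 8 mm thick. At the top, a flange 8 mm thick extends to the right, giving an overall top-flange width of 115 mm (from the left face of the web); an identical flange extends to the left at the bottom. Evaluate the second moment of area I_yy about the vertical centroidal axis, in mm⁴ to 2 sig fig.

Treat the section as a set of non-overlapping primitives; coordinates are from the bounding-box lower-left.
Web: 8 × 100, A = 800 mm², x = 111 mm, Ī = 4 267 mm⁴.
Top flange (beyond web): 107 × 8, A = 856 mm², x = 168.5 mm, Ī = 816 695 mm⁴.
Bottom flange (beyond web): 107 × 8, A = 856 mm², x = 53.5 mm, Ī = 816 695 mm⁴.
Centroid: x̄ = ΣA·x / ΣA = 111 mm.
Transfer each piece to the vertical centroidal axis using Ī + A·d² with d = x − 111:
  web: d = 0 mm → contributes +4 267 mm⁴
  top flange (beyond web): d = 57.5 mm → contributes +3 646 845 mm⁴
  bottom flange (beyond web): d = -57.5 mm → contributes +3 646 845 mm⁴
Total I = 7 297 957 mm⁴.

I_yy ≈ 7.3 × 10⁶ mm⁴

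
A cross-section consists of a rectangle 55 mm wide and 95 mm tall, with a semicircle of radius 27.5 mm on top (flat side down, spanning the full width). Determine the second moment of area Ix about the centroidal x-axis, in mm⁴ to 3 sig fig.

Ix ≈ 7.38 × 10⁶ mm⁴

Decompose the section into non-overlapping parts with the origin at the bottom-left of its bounding rectangle.
Rectangular body: 55 × 95, A = 5 225 mm², y = 47.5 mm, Ī = 3 929 635 mm⁴.
Semicircular cap: semicircle r = 27.5, A = 1187.9 mm², y = 106.67 mm, Ī = 62 772 mm⁴.
Centroid: ȳ = ΣA·y / ΣA = 58.461 mm.
Transfer each piece to the centroidal x-axis using Ī + A·d² with d = y − 58.461:
  rectangular body: d = -10.961 mm → contributes +4 557 360 mm⁴
  semicircular cap: d = 48.211 mm → contributes +2 823 795 mm⁴
Total I = 7 381 155 mm⁴.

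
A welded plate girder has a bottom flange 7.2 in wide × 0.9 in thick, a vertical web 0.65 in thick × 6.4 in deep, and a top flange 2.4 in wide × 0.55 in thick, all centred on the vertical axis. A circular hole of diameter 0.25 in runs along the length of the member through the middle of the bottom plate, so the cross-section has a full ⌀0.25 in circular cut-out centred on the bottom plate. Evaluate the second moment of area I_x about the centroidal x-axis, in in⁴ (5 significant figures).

I_x ≈ 86.340 in⁴

Break the section into simple shapes (no overlaps), measuring from the bottom-left corner of the bounding box.
Bottom plate: 7.2 × 0.9, A = 6.48 in², y = 0.45 in, Ī = 0.4374 in⁴.
Web plate: 0.65 × 6.4, A = 4.16 in², y = 4.1 in, Ī = 14.19947 in⁴.
Top plate: 2.4 × 0.55, A = 1.32 in², y = 7.575 in, Ī = 0.033275 in⁴.
Hole (subtracted): ⌀0.25, A = 0.04908739 in², y = 0.45 in, Ī = 0.0001917476 in⁴.
Centroid: ȳ = ΣA·y / ΣA = 2.514409 in.
Transfer each piece to the centroidal x-axis using Ī + A·d² with d = y − 2.514409:
  bottom plate: d = -2.064409 in → contributes +28.05377 in⁴
  web plate: d = 1.585591 in → contributes +24.65811 in⁴
  top plate: d = 5.060591 in → contributes +33.83792 in⁴
  hole: d = -2.064409 in → contributes −0.2093917 in⁴
Total I = 86.34041 in⁴.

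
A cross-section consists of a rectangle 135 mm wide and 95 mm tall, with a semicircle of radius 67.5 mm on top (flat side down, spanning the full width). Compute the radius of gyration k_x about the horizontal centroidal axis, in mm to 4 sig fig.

Split into non-overlapping primitives; take the origin at the lower-left of the bounding box.
Rectangular body: 135 × 95, A = 12 825 mm², y = 47.5 mm, Ī = 9 645 469 mm⁴.
Semicircular cap: semicircle r = 67.5, A = 7156.94 mm², y = 123.648 mm, Ī = 2 278 490 mm⁴.
Centroid: ȳ = ΣA·y / ΣA = 74.7739 mm.
Transfer each piece to the horizontal centroidal axis using Ī + A·d² with d = y − 74.7739:
  rectangular body: d = -27.2739 mm → contributes +19 185 562 mm⁴
  semicircular cap: d = 48.874 mm → contributes +19 374 021 mm⁴
Total I = 38 559 583 mm⁴.
Radius of gyration: k = √(I/A) = √(38 559 583 / 19981.9) = 43.9286 mm.

k_x ≈ 43.93 mm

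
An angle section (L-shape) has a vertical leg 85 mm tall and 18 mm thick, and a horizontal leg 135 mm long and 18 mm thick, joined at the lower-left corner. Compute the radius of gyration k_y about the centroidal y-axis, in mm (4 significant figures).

Split into non-overlapping primitives; take the origin at the lower-left of the bounding box.
Vertical leg: 18 × 85, A = 1 530 mm², x = 9 mm, Ī = 41 310 mm⁴.
Horizontal leg (remainder): 117 × 18, A = 2 106 mm², x = 76.5 mm, Ī = 2 402 420 mm⁴.
Centroid: x̄ = ΣA·x / ΣA = 48.0965 mm.
Transfer each piece to the centroidal y-axis using Ī + A·d² with d = x − 48.0965:
  vertical leg: d = -39.0965 mm → contributes +2 379 975 mm⁴
  horizontal leg (remainder): d = 28.4035 mm → contributes +4 101 449 mm⁴
Total I = 6 481 424 mm⁴.
Radius of gyration: k = √(I/A) = √(6 481 424 / 3 636) = 42.2205 mm.

k_y ≈ 42.22 mm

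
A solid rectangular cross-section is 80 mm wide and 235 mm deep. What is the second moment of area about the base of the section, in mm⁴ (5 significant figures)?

The section: 80 × 235, A = 18 800 mm², y = 117.5 mm, Ī = 86 519 167 mm⁴.
Transfer it to a horizontal axis along the bottom face using Ī + A·d² with d = y − 0:
  the section: d = 117.5 mm → contributes +346 076 667 mm⁴
Total I = 346 076 667 mm⁴.

I_base ≈ 3.4608 × 10⁸ mm⁴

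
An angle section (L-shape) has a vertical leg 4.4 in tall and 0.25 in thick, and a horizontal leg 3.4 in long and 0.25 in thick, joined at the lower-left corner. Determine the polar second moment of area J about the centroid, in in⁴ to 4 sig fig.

Break the section into simple shapes (no overlaps), measuring from the bottom-left corner of the bounding box.
Vertical leg: 0.25 × 4.4, A = 1.1 in², y = 2.2 in, Ī = 1.77467 in⁴.
Horizontal leg (remainder): 3.15 × 0.25, A = 0.7875 in², y = 0.125 in, Ī = 0.00410156 in⁴.
Centroid: ȳ = ΣA·y / ΣA = 1.33427 in.
Transfer each piece to the centroidal x-axis using Ī + A·d² with d = y − 1.33427:
  vertical leg: d = 0.865728 in → contributes +2.5991 in⁴
  horizontal leg (remainder): d = -1.20927 in → contributes +1.15569 in⁴
Total I = 3.75479 in⁴.
For the y-axis: x̄ = 0.834272 in.
Repeating about the centroidal y-axis gives I_y = 1.98323 in⁴.
Polar second moment: J = I_x + I_y = 5.73802 in⁴.

J ≈ 5.738 in⁴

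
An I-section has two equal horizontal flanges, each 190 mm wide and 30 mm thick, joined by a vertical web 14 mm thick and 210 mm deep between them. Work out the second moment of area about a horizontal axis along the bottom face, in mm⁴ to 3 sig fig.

I_base ≈ 4.37 × 10⁸ mm⁴

Split into non-overlapping primitives; take the origin at the lower-left of the bounding box.
Bottom flange: 190 × 30, A = 5 700 mm², y = 15 mm, Ī = 427 500 mm⁴.
Web: 14 × 210, A = 2 940 mm², y = 135 mm, Ī = 10 804 500 mm⁴.
Top flange: 190 × 30, A = 5 700 mm², y = 255 mm, Ī = 427 500 mm⁴.
Transfer each piece to a horizontal axis along the bottom face using Ī + A·d² with d = y − 0:
  bottom flange: d = 15 mm → contributes +1 710 000 mm⁴
  web: d = 135 mm → contributes +64 386 000 mm⁴
  top flange: d = 255 mm → contributes +371 070 000 mm⁴
Total I = 437 166 000 mm⁴.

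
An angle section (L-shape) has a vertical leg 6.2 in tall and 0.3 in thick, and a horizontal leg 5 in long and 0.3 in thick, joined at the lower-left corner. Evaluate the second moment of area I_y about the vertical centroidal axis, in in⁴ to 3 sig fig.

I_y ≈ 7.62 in⁴

Decompose the section into non-overlapping parts with the origin at the bottom-left of its bounding rectangle.
Vertical leg: 0.3 × 6.2, A = 1.86 in², x = 0.15 in, Ī = 0.01395 in⁴.
Horizontal leg (remainder): 4.7 × 0.3, A = 1.41 in², x = 2.65 in, Ī = 2.5956 in⁴.
Centroid: x̄ = ΣA·x / ΣA = 1.228 in.
Transfer each piece to the vertical centroidal axis using Ī + A·d² with d = x − 1.228:
  vertical leg: d = -1.078 in → contributes +2.1754 in⁴
  horizontal leg (remainder): d = 1.422 in → contributes +5.4468 in⁴
Total I = 7.6221 in⁴.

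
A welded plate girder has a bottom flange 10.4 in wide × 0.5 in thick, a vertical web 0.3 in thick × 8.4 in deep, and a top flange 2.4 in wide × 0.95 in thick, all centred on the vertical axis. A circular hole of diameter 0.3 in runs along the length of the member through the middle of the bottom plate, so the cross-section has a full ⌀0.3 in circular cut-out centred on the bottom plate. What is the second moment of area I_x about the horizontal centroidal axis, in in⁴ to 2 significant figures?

I_x ≈ 150 in⁴

Treat the section as a set of non-overlapping primitives; coordinates are from the bounding-box lower-left.
Bottom plate: 10.4 × 0.5, A = 5.2 in², y = 0.25 in, Ī = 0.1083 in⁴.
Web plate: 0.3 × 8.4, A = 2.52 in², y = 4.7 in, Ī = 14.82 in⁴.
Top plate: 2.4 × 0.95, A = 2.28 in², y = 9.375 in, Ī = 0.1715 in⁴.
Hole (subtracted): ⌀0.3, A = 0.07069 in², y = 0.25 in, Ī = 0.0003976 in⁴.
Centroid: ȳ = ΣA·y / ΣA = 3.475 in.
Transfer each piece to the horizontal centroidal axis using Ī + A·d² with d = y − 3.475:
  bottom plate: d = -3.225 in → contributes +54.18 in⁴
  web plate: d = 1.225 in → contributes +18.6 in⁴
  top plate: d = 5.9 in → contributes +79.55 in⁴
  hole: d = -3.225 in → contributes −0.7354 in⁴
Total I = 151.6 in⁴.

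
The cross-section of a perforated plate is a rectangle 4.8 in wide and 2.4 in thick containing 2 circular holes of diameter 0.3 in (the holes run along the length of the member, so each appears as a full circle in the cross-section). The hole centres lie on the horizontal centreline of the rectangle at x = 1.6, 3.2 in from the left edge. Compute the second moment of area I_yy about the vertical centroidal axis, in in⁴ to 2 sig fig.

I_yy ≈ 22 in⁴

Break the section into simple shapes (no overlaps), measuring from the bottom-left corner of the bounding box.
Plate: 4.8 × 2.4, A = 11.52 in², x = 2.4 in, Ī = 22.12 in⁴.
Hole 1 (subtracted): ⌀0.3, A = 0.07069 in², x = 1.6 in, Ī = 0.0003976 in⁴.
Hole 2 (subtracted): ⌀0.3, A = 0.07069 in², x = 3.2 in, Ī = 0.0003976 in⁴.
By symmetry the centroid is at mid-width, x̄ = 2.4 in.
Transfer each piece to the vertical centroidal axis using Ī + A·d² with d = x − 2.4:
  plate: d = 0 in → contributes +22.12 in⁴
  hole 1: d = -0.8 in → contributes −0.04564 in⁴
  hole 2: d = 0.8 in → contributes −0.04564 in⁴
Total I = 22.03 in⁴.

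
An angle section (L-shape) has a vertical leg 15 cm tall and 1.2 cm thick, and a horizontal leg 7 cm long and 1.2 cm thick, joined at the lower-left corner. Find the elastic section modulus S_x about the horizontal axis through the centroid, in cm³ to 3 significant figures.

Decompose the section into non-overlapping parts with the origin at the bottom-left of its bounding rectangle.
Vertical leg: 1.2 × 15, A = 18 cm², y = 7.5 cm, Ī = 337.5 cm⁴.
Horizontal leg (remainder): 5.8 × 1.2, A = 6.96 cm², y = 0.6 cm, Ī = 0.8352 cm⁴.
Centroid: ȳ = ΣA·y / ΣA = 5.576 cm.
Transfer each piece to the horizontal axis through the centroid using Ī + A·d² with d = y − 5.576:
  vertical leg: d = 1.924 cm → contributes +404.13 cm⁴
  horizontal leg (remainder): d = -4.976 cm → contributes +173.17 cm⁴
Total I = 577.3 cm⁴.
Extreme fibre distance c = 9.424 cm; S = I/c = 61.258 cm³.

S_x ≈ 61.3 cm³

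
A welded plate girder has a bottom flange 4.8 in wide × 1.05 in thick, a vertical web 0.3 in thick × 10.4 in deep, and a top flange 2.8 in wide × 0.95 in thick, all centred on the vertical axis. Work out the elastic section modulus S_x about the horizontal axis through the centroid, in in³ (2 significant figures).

S_x ≈ 35 in³

Split into non-overlapping primitives; take the origin at the lower-left of the bounding box.
Bottom plate: 4.8 × 1.05, A = 5.04 in², y = 0.525 in, Ī = 0.4631 in⁴.
Web plate: 0.3 × 10.4, A = 3.12 in², y = 6.25 in, Ī = 28.12 in⁴.
Top plate: 2.8 × 0.95, A = 2.66 in², y = 11.93 in, Ī = 0.2001 in⁴.
Centroid: ȳ = ΣA·y / ΣA = 4.978 in.
Transfer each piece to the horizontal axis through the centroid using Ī + A·d² with d = y − 4.978:
  bottom plate: d = -4.453 in → contributes +100.4 in⁴
  web plate: d = 1.272 in → contributes +33.17 in⁴
  top plate: d = 6.947 in → contributes +128.6 in⁴
Total I = 262.1 in⁴.
Extreme fibre distance c = 7.422 in; S = I/c = 35.32 in³.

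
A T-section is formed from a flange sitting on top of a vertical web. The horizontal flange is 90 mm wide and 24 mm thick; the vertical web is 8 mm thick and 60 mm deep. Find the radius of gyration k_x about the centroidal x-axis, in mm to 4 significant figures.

Break the section into simple shapes (no overlaps), measuring from the bottom-left corner of the bounding box.
Flange: 90 × 24, A = 2 160 mm², y = 72 mm, Ī = 103 680 mm⁴.
Web: 8 × 60, A = 480 mm², y = 30 mm, Ī = 144 000 mm⁴.
Centroid: ȳ = ΣA·y / ΣA = 64.3636 mm.
Transfer each piece to the centroidal x-axis using Ī + A·d² with d = y − 64.3636:
  flange: d = 7.63636 mm → contributes +229 638 mm⁴
  web: d = -34.3636 mm → contributes +710 813 mm⁴
Total I = 940 451 mm⁴.
Radius of gyration: k = √(I/A) = √(940 451 / 2 640) = 18.8741 mm.

k_x ≈ 18.87 mm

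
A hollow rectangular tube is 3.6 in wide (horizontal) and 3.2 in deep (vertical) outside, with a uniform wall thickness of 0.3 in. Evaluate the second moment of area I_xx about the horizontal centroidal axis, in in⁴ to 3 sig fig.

I_xx ≈ 5.44 in⁴

Treat the section as a set of non-overlapping primitives; coordinates are from the bounding-box lower-left.
Outer rectangle: 3.6 × 3.2, A = 11.52 in², y = 1.6 in, Ī = 9.8304 in⁴.
Inner void (subtracted): 3 × 2.6, A = 7.8 in², y = 1.6 in, Ī = 4.394 in⁴.
By symmetry the centroid is at mid-height, ȳ = 1.6 in.
All pieces are centred on the horizontal centroidal axis, so I = ΣĪ (holes subtracted) = 5.4364 in⁴.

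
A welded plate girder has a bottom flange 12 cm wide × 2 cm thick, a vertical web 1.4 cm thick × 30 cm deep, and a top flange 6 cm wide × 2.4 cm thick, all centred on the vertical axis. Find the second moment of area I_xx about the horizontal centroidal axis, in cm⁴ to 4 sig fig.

Treat the section as a set of non-overlapping primitives; coordinates are from the bounding-box lower-left.
Bottom plate: 12 × 2, A = 24 cm², y = 1 cm, Ī = 8 cm⁴.
Web plate: 1.4 × 30, A = 42 cm², y = 17 cm, Ī = 3 150 cm⁴.
Top plate: 6 × 2.4, A = 14.4 cm², y = 33.2 cm, Ī = 6.912 cm⁴.
Centroid: ȳ = ΣA·y / ΣA = 15.1254 cm.
Transfer each piece to the horizontal centroidal axis using Ī + A·d² with d = y − 15.1254:
  bottom plate: d = -14.1254 cm → contributes +4796.63 cm⁴
  web plate: d = 1.87463 cm → contributes +3297.6 cm⁴
  top plate: d = 18.0746 cm → contributes +4711.28 cm⁴
Total I = 12805.5 cm⁴.

I_xx ≈ 1.281 × 10⁴ cm⁴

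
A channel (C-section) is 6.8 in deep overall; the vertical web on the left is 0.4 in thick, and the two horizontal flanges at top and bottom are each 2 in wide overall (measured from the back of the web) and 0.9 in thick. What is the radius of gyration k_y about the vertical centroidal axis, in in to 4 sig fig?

k_y ≈ 0.6050 in

Split into non-overlapping primitives; take the origin at the lower-left of the bounding box.
Web: 0.4 × 6.8, A = 2.72 in², x = 0.2 in, Ī = 0.0362667 in⁴.
Top flange (beyond web): 1.6 × 0.9, A = 1.44 in², x = 1.2 in, Ī = 0.3072 in⁴.
Bottom flange (beyond web): 1.6 × 0.9, A = 1.44 in², x = 1.2 in, Ī = 0.3072 in⁴.
Centroid: x̄ = ΣA·x / ΣA = 0.714286 in.
Transfer each piece to the vertical centroidal axis using Ī + A·d² with d = x − 0.714286:
  web: d = -0.514286 in → contributes +0.755679 in⁴
  top flange (beyond web): d = 0.485714 in → contributes +0.646922 in⁴
  bottom flange (beyond web): d = 0.485714 in → contributes +0.646922 in⁴
Total I = 2.04952 in⁴.
Radius of gyration: k = √(I/A) = √(2.04952 / 5.6) = 0.604968 in.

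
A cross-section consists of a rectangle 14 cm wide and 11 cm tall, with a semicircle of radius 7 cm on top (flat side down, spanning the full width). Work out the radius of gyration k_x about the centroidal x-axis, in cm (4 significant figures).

Decompose the section into non-overlapping parts with the origin at the bottom-left of its bounding rectangle.
Rectangular body: 14 × 11, A = 154 cm², y = 5.5 cm, Ī = 1552.83 cm⁴.
Semicircular cap: semicircle r = 7, A = 76.969 cm², y = 13.9709 cm, Ī = 263.526 cm⁴.
Centroid: ȳ = ΣA·y / ΣA = 8.32287 cm.
Transfer each piece to the centroidal x-axis using Ī + A·d² with d = y − 8.32287:
  rectangular body: d = -2.82287 cm → contributes +2 780 cm⁴
  semicircular cap: d = 5.64802 cm → contributes +2718.85 cm⁴
Total I = 5498.85 cm⁴.
Radius of gyration: k = √(I/A) = √(5498.85 / 230.969) = 4.87932 cm.

k_x ≈ 4.879 cm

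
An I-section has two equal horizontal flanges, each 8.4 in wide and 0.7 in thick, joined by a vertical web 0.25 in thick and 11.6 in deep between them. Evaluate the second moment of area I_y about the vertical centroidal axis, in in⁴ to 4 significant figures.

Decompose the section into non-overlapping parts with the origin at the bottom-left of its bounding rectangle.
Bottom flange: 8.4 × 0.7, A = 5.88 in², x = 4.2 in, Ī = 34.5744 in⁴.
Web: 0.25 × 11.6, A = 2.9 in², x = 4.2 in, Ī = 0.0151042 in⁴.
Top flange: 8.4 × 0.7, A = 5.88 in², x = 4.2 in, Ī = 34.5744 in⁴.
By symmetry the centroid is at mid-width, x̄ = 4.2 in.
All pieces are centred on the vertical centroidal axis, so I = ΣĪ = 69.1639 in⁴.

I_y ≈ 69.16 in⁴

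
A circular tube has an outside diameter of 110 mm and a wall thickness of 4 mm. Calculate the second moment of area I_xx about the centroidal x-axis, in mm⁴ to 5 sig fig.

Break the section into simple shapes (no overlaps), measuring from the bottom-left corner of the bounding box.
Outer circle: ⌀110, A = 9503.318 mm², y = 55 mm, Ī = 7 186 884 mm⁴.
Bore (subtracted): ⌀102, A = 8171.282 mm², y = 55 mm, Ī = 5 313 376 mm⁴.
By symmetry the centroid is at mid-height, ȳ = 55 mm.
All pieces are centred on the centroidal x-axis, so I = ΣĪ (holes subtracted) = 1 873 508 mm⁴.

I_xx ≈ 1.8735 × 10⁶ mm⁴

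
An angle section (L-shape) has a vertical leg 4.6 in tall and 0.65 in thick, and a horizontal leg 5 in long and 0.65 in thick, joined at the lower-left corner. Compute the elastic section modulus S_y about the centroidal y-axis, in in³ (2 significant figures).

S_y ≈ 3.9 in³

Decompose the section into non-overlapping parts with the origin at the bottom-left of its bounding rectangle.
Vertical leg: 0.65 × 4.6, A = 2.99 in², x = 0.325 in, Ī = 0.1053 in⁴.
Horizontal leg (remainder): 4.35 × 0.65, A = 2.828 in², x = 2.825 in, Ī = 4.459 in⁴.
Centroid: x̄ = ΣA·x / ΣA = 1.54 in.
Transfer each piece to the centroidal y-axis using Ī + A·d² with d = x − 1.54:
  vertical leg: d = -1.215 in → contributes +4.52 in⁴
  horizontal leg (remainder): d = 1.285 in → contributes +9.127 in⁴
Total I = 13.65 in⁴.
Extreme fibre distance c = 3.46 in; S = I/c = 3.944 in³.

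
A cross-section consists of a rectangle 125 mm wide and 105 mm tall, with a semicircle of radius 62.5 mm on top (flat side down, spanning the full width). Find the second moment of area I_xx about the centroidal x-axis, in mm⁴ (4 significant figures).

Treat the section as a set of non-overlapping primitives; coordinates are from the bounding-box lower-left.
Rectangular body: 125 × 105, A = 13 125 mm², y = 52.5 mm, Ī = 12 058 594 mm⁴.
Semicircular cap: semicircle r = 62.5, A = 6135.92 mm², y = 131.526 mm, Ī = 1 674 758 mm⁴.
Centroid: ȳ = ΣA·y / ΣA = 77.6751 mm.
Transfer each piece to the centroidal x-axis using Ī + A·d² with d = y − 77.6751:
  rectangular body: d = -25.1751 mm → contributes +20 377 055 mm⁴
  semicircular cap: d = 53.8507 mm → contributes +19 468 300 mm⁴
Total I = 39 845 355 mm⁴.

I_xx ≈ 3.985 × 10⁷ mm⁴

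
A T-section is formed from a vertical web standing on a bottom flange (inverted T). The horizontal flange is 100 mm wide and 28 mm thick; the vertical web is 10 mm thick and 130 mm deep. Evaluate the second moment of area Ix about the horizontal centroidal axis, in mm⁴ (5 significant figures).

Ix ≈ 7.5546 × 10⁶ mm⁴

Break the section into simple shapes (no overlaps), measuring from the bottom-left corner of the bounding box.
Flange: 100 × 28, A = 2 800 mm², y = 14 mm, Ī = 182933.3 mm⁴.
Web: 10 × 130, A = 1 300 mm², y = 93 mm, Ī = 1 830 833 mm⁴.
Centroid: ȳ = ΣA·y / ΣA = 39.04878 mm.
Transfer each piece to the horizontal centroidal axis using Ī + A·d² with d = y − 39.04878:
  flange: d = -25.04878 mm → contributes +1 939 769 mm⁴
  web: d = 53.95122 mm → contributes +5 614 788 mm⁴
Total I = 7 554 557 mm⁴.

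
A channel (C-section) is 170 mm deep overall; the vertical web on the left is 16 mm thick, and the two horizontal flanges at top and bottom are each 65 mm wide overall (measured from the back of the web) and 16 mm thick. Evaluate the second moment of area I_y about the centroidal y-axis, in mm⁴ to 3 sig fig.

I_y ≈ 1.42 × 10⁶ mm⁴

Break the section into simple shapes (no overlaps), measuring from the bottom-left corner of the bounding box.
Web: 16 × 170, A = 2 720 mm², x = 8 mm, Ī = 58 027 mm⁴.
Top flange (beyond web): 49 × 16, A = 784 mm², x = 40.5 mm, Ī = 156 865 mm⁴.
Bottom flange (beyond web): 49 × 16, A = 784 mm², x = 40.5 mm, Ī = 156 865 mm⁴.
Centroid: x̄ = ΣA·x / ΣA = 19.884 mm.
Transfer each piece to the centroidal y-axis using Ī + A·d² with d = x − 19.884:
  web: d = -11.884 mm → contributes +442 192 mm⁴
  top flange (beyond web): d = 20.616 mm → contributes +490 070 mm⁴
  bottom flange (beyond web): d = 20.616 mm → contributes +490 070 mm⁴
Total I = 1 422 332 mm⁴.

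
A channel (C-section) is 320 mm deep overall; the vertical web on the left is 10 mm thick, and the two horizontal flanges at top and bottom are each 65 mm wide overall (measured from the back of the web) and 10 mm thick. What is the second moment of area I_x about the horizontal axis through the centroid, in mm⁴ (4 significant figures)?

I_x ≈ 5.374 × 10⁷ mm⁴

Break the section into simple shapes (no overlaps), measuring from the bottom-left corner of the bounding box.
Web: 10 × 320, A = 3 200 mm², y = 160 mm, Ī = 27 306 667 mm⁴.
Top flange (beyond web): 55 × 10, A = 550 mm², y = 315 mm, Ī = 4583.33 mm⁴.
Bottom flange (beyond web): 55 × 10, A = 550 mm², y = 5 mm, Ī = 4583.33 mm⁴.
By symmetry the centroid is at mid-height, ȳ = 160 mm.
Transfer each piece to the horizontal axis through the centroid using Ī + A·d² with d = y − 160:
  web: d = 0 mm → contributes +27 306 667 mm⁴
  top flange (beyond web): d = 155 mm → contributes +13 218 333 mm⁴
  bottom flange (beyond web): d = -155 mm → contributes +13 218 333 mm⁴
Total I = 53 743 333 mm⁴.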